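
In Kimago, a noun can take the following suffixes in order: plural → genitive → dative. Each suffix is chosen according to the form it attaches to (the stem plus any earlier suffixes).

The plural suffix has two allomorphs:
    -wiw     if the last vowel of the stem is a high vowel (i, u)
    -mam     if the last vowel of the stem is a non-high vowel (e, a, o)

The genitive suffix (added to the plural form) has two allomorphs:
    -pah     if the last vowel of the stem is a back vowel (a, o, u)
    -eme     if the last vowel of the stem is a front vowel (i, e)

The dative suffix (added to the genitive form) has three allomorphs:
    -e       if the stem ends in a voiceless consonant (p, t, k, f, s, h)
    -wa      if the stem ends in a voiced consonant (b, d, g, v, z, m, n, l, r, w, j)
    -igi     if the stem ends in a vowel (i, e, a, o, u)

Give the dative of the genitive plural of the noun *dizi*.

diziwiwemeigi

*dizi* — last vowel /i/ (a high vowel) → -wiw → *diziwiw*.
The last vowel of the plural form *diziwiw* is /i/, which is a front vowel, so the genitive suffix is -eme, giving *diziwiweme*.
Since the final sound of the genitive form *diziwiweme* is /e/ (a vowel), it takes -igi, giving *diziwiwemeigi*.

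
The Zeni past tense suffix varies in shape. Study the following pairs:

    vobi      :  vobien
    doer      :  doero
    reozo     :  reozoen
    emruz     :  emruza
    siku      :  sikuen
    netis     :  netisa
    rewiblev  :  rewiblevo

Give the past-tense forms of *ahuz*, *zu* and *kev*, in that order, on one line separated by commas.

ahuza, zuen, kevo

The suffix is conditioned by the final sound: -a when the stem ends in a sibilant (*emruz*, *netis*); -o when the stem ends in a non-sibilant consonant (*doer*, *rewiblev*); -en when the stem ends in a vowel (*vobi*, *reozo*, *siku*).
*ahuz* — final sound /z/ (a sibilant) → -a → *ahuza*.
Since the final sound of *zu* is /u/ (a vowel), it takes -en, giving *zuen*.
*kev*: final sound = /v/, a non-sibilant consonant → -o → *kevo*.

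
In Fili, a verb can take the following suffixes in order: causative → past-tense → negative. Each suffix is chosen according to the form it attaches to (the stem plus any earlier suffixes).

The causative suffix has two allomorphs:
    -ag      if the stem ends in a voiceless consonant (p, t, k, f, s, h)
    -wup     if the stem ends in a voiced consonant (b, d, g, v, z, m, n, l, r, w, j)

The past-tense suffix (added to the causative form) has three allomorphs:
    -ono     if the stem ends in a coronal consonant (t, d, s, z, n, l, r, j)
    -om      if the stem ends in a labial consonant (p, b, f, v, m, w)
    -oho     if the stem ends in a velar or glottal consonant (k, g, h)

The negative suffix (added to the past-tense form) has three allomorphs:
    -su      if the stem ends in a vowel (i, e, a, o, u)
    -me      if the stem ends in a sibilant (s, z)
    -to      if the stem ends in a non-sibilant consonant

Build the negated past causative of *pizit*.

The final consonant of *pizit* is /t/, which is voiceless, so the causative suffix is -ag, giving *pizitag*.
The causative form *pizitag* — final consonant /g/ (velar/glottal) → -oho → *pizitagoho*.
The past-tense form *pizitagoho*: final sound = /o/, a vowel → -su → *pizitagohosu*.

pizitagohosu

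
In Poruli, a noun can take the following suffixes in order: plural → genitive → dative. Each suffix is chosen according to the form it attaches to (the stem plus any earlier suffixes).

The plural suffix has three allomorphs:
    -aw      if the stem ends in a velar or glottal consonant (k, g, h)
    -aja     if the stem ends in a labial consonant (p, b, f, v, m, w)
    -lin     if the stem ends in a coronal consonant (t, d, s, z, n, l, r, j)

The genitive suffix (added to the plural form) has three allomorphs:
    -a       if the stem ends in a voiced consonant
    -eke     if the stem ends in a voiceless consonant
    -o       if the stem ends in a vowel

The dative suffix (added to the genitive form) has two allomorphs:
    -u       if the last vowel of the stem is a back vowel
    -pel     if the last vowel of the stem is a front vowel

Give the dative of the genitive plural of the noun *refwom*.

refwomajaou

*refwom* — final consonant /m/ (labial) → -aja → *refwomaja*.
Since the final sound of the plural form *refwomaja* is /a/ (a vowel), it takes -o, giving *refwomajao*.
The last vowel of the genitive form *refwomajao* is /o/, which is a back vowel, so the dative suffix is -u, giving *refwomajaou*.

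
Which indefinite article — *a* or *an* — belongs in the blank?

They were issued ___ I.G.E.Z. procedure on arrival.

an

The indefinite article is chosen by the initial *sound* of the following word, not its spelling.
The initialism *I.G.E.Z.* is read letter by letter; the first letter, I, is pronounced /aɪ/, which begins with a vowel sound.
So the article is *an*: They were issued an I.G.E.Z. procedure on arrival.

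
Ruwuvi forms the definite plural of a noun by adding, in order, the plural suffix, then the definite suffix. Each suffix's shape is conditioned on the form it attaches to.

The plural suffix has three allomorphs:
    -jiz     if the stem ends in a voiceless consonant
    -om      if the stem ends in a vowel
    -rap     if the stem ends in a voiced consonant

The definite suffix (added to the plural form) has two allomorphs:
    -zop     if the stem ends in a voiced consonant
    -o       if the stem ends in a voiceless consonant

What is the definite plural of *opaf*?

opafjizzop

*opaf*: final sound = /f/, a voiceless consonant → -jiz → *opafjiz*.
The final consonant of the plural form *opafjiz* is /z/, which is voiced, so the definite suffix is -zop, giving *opafjizzop*.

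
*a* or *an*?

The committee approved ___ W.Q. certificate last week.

The indefinite article is chosen by the initial *sound* of the following word, not its spelling.
The initialism *W.Q.* is read letter by letter; the first letter, W, is pronounced /ˈdʌbəl.juː/, which begins with a consonant sound.
So the article is *a*: The committee approved a W.Q. certificate last week.

a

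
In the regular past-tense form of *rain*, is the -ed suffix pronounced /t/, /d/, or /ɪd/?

/d/

The stem *rain* ends in a voiced sound other than /d/.
The -ed suffix is realized as /ɪd/ after /t, d/; as /t/ after other voiceless consonants; and as /d/ after other voiced sounds.
So -ed on *rain* is pronounced /d/.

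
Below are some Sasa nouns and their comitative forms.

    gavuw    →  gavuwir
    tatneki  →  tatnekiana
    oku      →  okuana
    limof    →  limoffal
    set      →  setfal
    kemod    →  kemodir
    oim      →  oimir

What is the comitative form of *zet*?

The pattern is voicing of the final sound: -fal when the stem ends in a voiceless consonant (*limof*, *set*); -ir when the stem ends in a voiced consonant (*gavuw*, *kemod*, *oim*); -ana when the stem ends in a vowel (*tatneki*, *oku*).
The final sound of *zet* is /t/, which is a voiceless consonant, so the suffix is -fal, giving *zetfal*.

zetfal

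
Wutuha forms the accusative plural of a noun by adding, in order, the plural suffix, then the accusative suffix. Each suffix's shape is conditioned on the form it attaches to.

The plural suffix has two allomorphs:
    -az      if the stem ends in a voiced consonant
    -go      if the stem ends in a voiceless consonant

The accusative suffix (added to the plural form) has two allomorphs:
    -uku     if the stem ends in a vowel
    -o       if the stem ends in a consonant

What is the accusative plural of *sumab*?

sumabazo

The final consonant of *sumab* is /b/, which is voiced, so the plural suffix is -az, giving *sumabaz*.
The final sound of the plural form *sumabaz* is /z/, which is a consonant, so the accusative suffix is -o, giving *sumabazo*.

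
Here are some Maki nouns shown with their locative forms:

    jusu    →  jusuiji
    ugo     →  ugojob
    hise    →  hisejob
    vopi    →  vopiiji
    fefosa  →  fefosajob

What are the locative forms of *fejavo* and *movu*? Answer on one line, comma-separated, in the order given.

fejavojob, movuiji

The suffix is conditioned by the last vowel: -iji when the last vowel of the stem is a high vowel (*jusu*, *vopi*); -job when the last vowel of the stem is a non-high vowel (*ugo*, *hise*, *fefosa*).
The last vowel of *fejavo* is /o/, which is a non-high vowel, so the suffix is -job, giving *fejavojob*.
*movu*: last vowel = /u/, a high vowel → -iji → *movuiji*.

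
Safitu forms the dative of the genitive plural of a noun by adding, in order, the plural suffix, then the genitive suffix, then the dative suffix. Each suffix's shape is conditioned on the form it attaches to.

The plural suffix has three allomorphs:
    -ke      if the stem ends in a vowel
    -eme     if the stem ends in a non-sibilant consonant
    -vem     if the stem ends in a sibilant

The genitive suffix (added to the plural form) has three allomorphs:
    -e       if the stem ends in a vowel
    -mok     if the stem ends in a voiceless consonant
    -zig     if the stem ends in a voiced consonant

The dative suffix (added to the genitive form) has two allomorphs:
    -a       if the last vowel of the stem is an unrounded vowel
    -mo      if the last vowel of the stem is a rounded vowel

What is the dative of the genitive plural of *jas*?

jasvemziga

*jas*: final sound = /s/, a sibilant → -vem → *jasvem*.
The plural form *jasvem* — final sound /m/ (a voiced consonant) → -zig → *jasvemzig*.
Since the last vowel of the genitive form *jasvemzig* is /i/ (an unrounded vowel), it takes -a, giving *jasvemziga*.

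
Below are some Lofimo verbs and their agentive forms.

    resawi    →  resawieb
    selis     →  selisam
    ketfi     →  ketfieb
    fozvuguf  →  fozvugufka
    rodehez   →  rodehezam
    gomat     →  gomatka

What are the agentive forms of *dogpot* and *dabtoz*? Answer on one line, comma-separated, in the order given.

The pattern is sibilance of the final sound: -am when the stem ends in a sibilant (*selis*, *rodehez*); -ka when the stem ends in a non-sibilant consonant (*fozvuguf*, *gomat*); -eb when the stem ends in a vowel (*resawi*, *ketfi*).
Since the final sound of *dogpot* is /t/ (a non-sibilant consonant), it takes -ka, giving *dogpotka*.
Since the final sound of *dabtoz* is /z/ (a sibilant), it takes -am, giving *dabtozam*.

dogpotka, dabtozam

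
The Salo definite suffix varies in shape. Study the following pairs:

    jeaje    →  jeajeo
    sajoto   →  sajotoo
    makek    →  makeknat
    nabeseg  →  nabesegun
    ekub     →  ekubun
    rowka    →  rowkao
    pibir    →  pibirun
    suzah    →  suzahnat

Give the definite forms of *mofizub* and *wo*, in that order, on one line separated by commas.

The alternation tracks the final sound of the stem — -nat when the stem ends in a voiceless consonant (*makek*, *suzah*); -un when the stem ends in a voiced consonant (*nabeseg*, *ekub*, *pibir*); -o when the stem ends in a vowel (*jeaje*, *sajoto*, *rowka*).
The final sound of *mofizub* is /b/, which is a voiced consonant, so the suffix is -un, giving *mofizubun*.
*wo*: final sound = /o/, a vowel → -o → *woo*.

mofizubun, woo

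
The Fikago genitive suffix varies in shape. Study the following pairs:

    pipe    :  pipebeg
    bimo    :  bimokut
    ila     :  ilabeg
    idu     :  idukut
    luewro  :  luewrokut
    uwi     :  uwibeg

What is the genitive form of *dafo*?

dafokut

The suffix is conditioned by the last vowel: -kut when the last vowel of the stem is a rounded vowel (*bimo*, *idu*, *luewro*); -beg when the last vowel of the stem is an unrounded vowel (*pipe*, *ila*, *uwi*).
Since the last vowel of *dafo* is /o/ (a rounded vowel), it takes -kut, giving *dafokut*.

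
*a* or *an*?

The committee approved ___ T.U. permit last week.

a

The indefinite article is chosen by the initial *sound* of the following word, not its spelling.
The initialism *T.U.* is read letter by letter; the first letter, T, is pronounced /tiː/, which begins with a consonant sound.
So the article is *a*: The committee approved a T.U. permit last week.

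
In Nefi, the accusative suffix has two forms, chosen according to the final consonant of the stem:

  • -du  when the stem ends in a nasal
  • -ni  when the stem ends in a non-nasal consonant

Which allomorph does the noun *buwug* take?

-ni

The final consonant of *buwug* is /g/, which is non-nasal, so the suffix is -ni.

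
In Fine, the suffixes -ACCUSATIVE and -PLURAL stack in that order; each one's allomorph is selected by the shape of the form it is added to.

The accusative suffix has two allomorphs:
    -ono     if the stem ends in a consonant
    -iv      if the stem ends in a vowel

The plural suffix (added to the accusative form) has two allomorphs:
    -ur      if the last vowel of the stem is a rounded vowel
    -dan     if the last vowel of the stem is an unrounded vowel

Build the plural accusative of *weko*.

*weko*: final sound = /o/, a vowel → -iv → *wekoiv*.
Since the last vowel of the accusative form *wekoiv* is /i/ (an unrounded vowel), it takes -dan, giving *wekoivdan*.

wekoivdan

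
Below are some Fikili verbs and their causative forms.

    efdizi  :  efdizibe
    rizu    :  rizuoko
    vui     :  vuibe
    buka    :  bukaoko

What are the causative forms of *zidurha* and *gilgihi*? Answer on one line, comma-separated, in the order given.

The alternation tracks the last vowel of the stem — -be when the last vowel of the stem is a front vowel (*efdizi*, *vui*); -oko when the last vowel of the stem is a back vowel (*rizu*, *buka*).
The last vowel of *zidurha* is /a/, which is a back vowel, so the suffix is -oko, giving *zidurhaoko*.
The last vowel of *gilgihi* is /i/, which is a front vowel, so the suffix is -be, giving *gilgihibe*.

zidurhaoko, gilgihibe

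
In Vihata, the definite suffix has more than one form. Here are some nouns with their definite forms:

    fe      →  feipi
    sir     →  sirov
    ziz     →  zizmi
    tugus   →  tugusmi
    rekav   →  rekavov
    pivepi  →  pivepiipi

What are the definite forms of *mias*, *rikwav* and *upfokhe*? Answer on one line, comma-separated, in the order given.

miasmi, rikwavov, upfokheipi

Looking at the final sound of each stem: -mi when the stem ends in a sibilant (*ziz*, *tugus*); -ov when the stem ends in a non-sibilant consonant (*sir*, *rekav*); -ipi when the stem ends in a vowel (*fe*, *pivepi*).
*mias* — final sound /s/ (a sibilant) → -mi → *miasmi*.
The final sound of *rikwav* is /v/, which is a non-sibilant consonant, so the suffix is -ov, giving *rikwavov*.
*upfokhe* — final sound /e/ (a vowel) → -ipi → *upfokheipi*.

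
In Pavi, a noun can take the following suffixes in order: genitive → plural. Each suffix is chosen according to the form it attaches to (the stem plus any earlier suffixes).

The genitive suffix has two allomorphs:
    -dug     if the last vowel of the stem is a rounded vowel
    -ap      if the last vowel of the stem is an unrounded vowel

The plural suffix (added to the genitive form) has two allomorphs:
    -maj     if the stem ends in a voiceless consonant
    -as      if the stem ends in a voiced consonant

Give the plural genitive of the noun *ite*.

iteapmaj

Since the last vowel of *ite* is /e/ (an unrounded vowel), it takes -ap, giving *iteap*.
Since the final consonant of the genitive form *iteap* is /p/ (voiceless), it takes -maj, giving *iteapmaj*.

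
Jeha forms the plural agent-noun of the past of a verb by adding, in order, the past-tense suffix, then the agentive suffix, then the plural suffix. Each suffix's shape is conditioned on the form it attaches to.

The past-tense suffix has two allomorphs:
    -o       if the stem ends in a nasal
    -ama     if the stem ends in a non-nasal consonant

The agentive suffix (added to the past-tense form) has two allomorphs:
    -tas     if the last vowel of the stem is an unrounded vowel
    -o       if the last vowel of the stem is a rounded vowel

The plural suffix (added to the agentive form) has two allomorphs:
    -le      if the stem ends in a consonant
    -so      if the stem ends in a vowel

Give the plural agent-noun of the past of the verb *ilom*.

Since the final consonant of *ilom* is /m/ (a nasal), it takes -o, giving *ilomo*.
The past-tense form *ilomo* — last vowel /o/ (a rounded vowel) → -o → *ilomoo*.
The final sound of the agentive form *ilomoo* is /o/, which is a vowel, so the plural suffix is -so, giving *ilomooso*.

ilomooso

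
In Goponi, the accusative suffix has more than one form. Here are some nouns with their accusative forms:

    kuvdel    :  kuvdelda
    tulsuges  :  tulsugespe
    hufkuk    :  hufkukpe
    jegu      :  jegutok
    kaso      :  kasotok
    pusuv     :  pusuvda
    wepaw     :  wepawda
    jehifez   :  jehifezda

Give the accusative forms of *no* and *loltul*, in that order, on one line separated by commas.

The pattern is voicing of the final sound: -pe when the stem ends in a voiceless consonant (*tulsuges*, *hufkuk*); -da when the stem ends in a voiced consonant (*kuvdel*, *pusuv*, *wepaw*, *jehifez*); -tok when the stem ends in a vowel (*jegu*, *kaso*).
*no* — final sound /o/ (a vowel) → -tok → *notok*.
*loltul* — final sound /l/ (a voiced consonant) → -da → *loltulda*.

notok, loltulda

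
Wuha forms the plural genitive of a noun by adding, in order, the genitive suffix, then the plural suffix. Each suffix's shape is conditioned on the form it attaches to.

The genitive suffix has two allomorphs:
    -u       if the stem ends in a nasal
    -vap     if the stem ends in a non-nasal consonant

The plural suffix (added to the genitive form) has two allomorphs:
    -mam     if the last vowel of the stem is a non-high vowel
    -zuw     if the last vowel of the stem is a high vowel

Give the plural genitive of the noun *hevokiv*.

hevokivvapmam

Since the final consonant of *hevokiv* is /v/ (non-nasal), it takes -vap, giving *hevokivvap*.
Since the last vowel of the genitive form *hevokivvap* is /a/ (a non-high vowel), it takes -mam, giving *hevokivvapmam*.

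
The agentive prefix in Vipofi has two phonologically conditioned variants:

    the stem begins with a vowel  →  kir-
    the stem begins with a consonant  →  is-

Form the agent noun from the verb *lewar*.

Since the first sound of *lewar* is /l/ (a consonant), it takes is-, giving *islewar*.

islewar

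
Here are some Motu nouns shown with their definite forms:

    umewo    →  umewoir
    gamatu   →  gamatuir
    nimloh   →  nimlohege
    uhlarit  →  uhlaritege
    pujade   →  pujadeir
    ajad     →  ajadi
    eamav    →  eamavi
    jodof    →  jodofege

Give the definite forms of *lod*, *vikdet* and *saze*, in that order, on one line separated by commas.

lodi, vikdetege, sazeir

Looking at the final sound of each stem: -ege when the stem ends in a voiceless consonant (*nimloh*, *uhlarit*, *jodof*); -i when the stem ends in a voiced consonant (*ajad*, *eamav*); -ir when the stem ends in a vowel (*umewo*, *gamatu*, *pujade*).
Since the final sound of *lod* is /d/ (a voiced consonant), it takes -i, giving *lodi*.
*vikdet* — final sound /t/ (a voiceless consonant) → -ege → *vikdetege*.
The final sound of *saze* is /e/, which is a vowel, so the suffix is -ir, giving *sazeir*.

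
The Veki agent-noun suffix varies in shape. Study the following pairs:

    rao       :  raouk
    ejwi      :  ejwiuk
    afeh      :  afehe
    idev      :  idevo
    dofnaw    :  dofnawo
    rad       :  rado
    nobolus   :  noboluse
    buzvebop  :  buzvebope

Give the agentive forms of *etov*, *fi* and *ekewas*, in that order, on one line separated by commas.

The suffix is conditioned by the final sound: -e when the stem ends in a voiceless consonant (*afeh*, *nobolus*, *buzvebop*); -o when the stem ends in a voiced consonant (*idev*, *dofnaw*, *rad*); -uk when the stem ends in a vowel (*rao*, *ejwi*).
*etov* — final sound /v/ (a voiced consonant) → -o → *etovo*.
*fi*: final sound = /i/, a vowel → -uk → *fiuk*.
Since the final sound of *ekewas* is /s/ (a voiceless consonant), it takes -e, giving *ekewase*.

etovo, fiuk, ekewase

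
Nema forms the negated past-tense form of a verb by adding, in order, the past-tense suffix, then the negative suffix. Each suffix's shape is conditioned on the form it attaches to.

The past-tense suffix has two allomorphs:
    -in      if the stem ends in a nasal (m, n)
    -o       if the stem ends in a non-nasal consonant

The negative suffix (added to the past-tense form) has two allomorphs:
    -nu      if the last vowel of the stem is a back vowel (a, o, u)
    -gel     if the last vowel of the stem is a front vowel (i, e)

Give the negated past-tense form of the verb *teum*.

teumingel

The final consonant of *teum* is /m/, which is a nasal, so the past-tense suffix is -in, giving *teumin*.
The last vowel of the past-tense form *teumin* is /i/, which is a front vowel, so the negative suffix is -gel, giving *teumingel*.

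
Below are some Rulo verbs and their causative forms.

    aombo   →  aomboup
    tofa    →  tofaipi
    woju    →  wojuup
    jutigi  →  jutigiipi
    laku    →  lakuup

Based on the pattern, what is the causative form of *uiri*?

Looking at the last vowel of each stem: -up when the last vowel of the stem is a rounded vowel (*aombo*, *woju*, *laku*); -ipi when the last vowel of the stem is an unrounded vowel (*tofa*, *jutigi*).
The last vowel of *uiri* is /i/, which is an unrounded vowel, so the suffix is -ipi, giving *uiriipi*.

uiriipi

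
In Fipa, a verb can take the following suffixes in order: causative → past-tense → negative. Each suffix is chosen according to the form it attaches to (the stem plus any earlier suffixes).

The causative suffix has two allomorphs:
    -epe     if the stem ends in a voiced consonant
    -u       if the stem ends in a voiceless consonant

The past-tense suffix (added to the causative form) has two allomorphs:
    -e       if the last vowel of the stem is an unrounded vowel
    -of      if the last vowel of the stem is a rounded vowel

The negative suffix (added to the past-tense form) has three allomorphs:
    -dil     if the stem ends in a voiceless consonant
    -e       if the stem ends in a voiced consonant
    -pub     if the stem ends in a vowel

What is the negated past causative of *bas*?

*bas* — final consonant /s/ (voiceless) → -u → *basu*.
The causative form *basu* — last vowel /u/ (a rounded vowel) → -of → *basuof*.
The final sound of the past-tense form *basuof* is /f/, which is a voiceless consonant, so the negative suffix is -dil, giving *basuofdil*.

basuofdil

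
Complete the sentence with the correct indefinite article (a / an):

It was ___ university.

a

The indefinite article is chosen by the initial *sound* of the following word, not its spelling.
*university* begins with the sound /juː/ (u pronounced /juː/) — a consonant sound.
So the article is *a*: It was a university.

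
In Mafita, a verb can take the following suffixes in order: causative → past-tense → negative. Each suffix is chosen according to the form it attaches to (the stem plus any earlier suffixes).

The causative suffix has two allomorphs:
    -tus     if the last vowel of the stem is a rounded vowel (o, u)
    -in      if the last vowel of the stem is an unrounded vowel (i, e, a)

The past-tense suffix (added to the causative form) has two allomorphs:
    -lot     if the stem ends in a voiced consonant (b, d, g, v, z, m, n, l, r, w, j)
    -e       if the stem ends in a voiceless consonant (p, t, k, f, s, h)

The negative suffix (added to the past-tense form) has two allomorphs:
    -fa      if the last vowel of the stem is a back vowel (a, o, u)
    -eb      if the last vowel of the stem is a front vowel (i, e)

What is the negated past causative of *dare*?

The last vowel of *dare* is /e/, which is an unrounded vowel, so the causative suffix is -in, giving *darein*.
Since the final consonant of the causative form *darein* is /n/ (voiced), it takes -lot, giving *dareinlot*.
The last vowel of the past-tense form *dareinlot* is /o/, which is a back vowel, so the negative suffix is -fa, giving *dareinlotfa*.

dareinlotfa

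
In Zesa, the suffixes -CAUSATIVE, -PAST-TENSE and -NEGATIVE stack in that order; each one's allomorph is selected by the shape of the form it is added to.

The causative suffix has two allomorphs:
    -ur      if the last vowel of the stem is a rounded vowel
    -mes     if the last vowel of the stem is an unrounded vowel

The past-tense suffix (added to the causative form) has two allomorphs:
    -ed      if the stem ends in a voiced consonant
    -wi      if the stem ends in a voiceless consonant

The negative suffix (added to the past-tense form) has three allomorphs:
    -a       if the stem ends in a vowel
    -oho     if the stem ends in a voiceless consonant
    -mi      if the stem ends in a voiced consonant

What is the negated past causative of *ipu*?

ipuuredmi

Since the last vowel of *ipu* is /u/ (a rounded vowel), it takes -ur, giving *ipuur*.
The final consonant of the causative form *ipuur* is /r/, which is voiced, so the past-tense suffix is -ed, giving *ipuured*.
The past-tense form *ipuured*: final sound = /d/, a voiced consonant → -mi → *ipuuredmi*.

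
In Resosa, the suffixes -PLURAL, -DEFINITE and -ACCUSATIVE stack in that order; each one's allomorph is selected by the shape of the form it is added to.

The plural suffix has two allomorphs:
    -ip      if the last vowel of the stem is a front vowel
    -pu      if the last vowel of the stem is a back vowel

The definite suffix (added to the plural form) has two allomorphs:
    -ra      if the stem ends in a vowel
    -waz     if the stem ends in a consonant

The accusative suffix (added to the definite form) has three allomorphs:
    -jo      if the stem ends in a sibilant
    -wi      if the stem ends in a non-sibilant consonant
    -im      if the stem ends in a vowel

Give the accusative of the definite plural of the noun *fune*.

funeipwazjo

Since the last vowel of *fune* is /e/ (a front vowel), it takes -ip, giving *funeip*.
The plural form *funeip*: final sound = /p/, a consonant → -waz → *funeipwaz*.
Since the final sound of the definite form *funeipwaz* is /z/ (a sibilant), it takes -jo, giving *funeipwazjo*.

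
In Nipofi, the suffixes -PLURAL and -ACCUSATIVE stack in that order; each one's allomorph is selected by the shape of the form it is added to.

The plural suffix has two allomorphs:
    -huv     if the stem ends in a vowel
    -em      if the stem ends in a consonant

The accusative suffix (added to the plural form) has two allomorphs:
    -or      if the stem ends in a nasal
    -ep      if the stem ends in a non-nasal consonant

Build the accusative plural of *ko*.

Since the final sound of *ko* is /o/ (a vowel), it takes -huv, giving *kohuv*.
The final consonant of the plural form *kohuv* is /v/, which is non-nasal, so the accusative suffix is -ep, giving *kohuvep*.

kohuvep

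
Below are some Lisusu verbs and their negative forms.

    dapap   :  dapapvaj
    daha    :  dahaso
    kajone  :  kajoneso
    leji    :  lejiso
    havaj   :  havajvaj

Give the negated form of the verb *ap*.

The pattern is consonant vs. vowel: -vaj when the stem ends in a consonant (*dapap*, *havaj*); -so when the stem ends in a vowel (*daha*, *kajone*, *leji*).
*ap* — final sound /p/ (a consonant) → -vaj → *apvaj*.

apvaj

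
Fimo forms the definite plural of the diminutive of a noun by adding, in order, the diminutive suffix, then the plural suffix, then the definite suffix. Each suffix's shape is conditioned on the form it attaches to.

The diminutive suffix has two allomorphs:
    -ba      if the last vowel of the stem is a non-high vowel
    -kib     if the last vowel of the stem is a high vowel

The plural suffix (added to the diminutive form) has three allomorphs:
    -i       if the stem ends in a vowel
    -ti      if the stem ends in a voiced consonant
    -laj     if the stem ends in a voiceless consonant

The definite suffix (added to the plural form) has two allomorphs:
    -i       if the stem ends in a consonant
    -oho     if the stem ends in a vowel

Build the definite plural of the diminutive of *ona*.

Since the last vowel of *ona* is /a/ (a non-high vowel), it takes -ba, giving *onaba*.
The diminutive form *onaba*: final sound = /a/, a vowel → -i → *onabai*.
The plural form *onabai*: final sound = /i/, a vowel → -oho → *onabaioho*.

onabaioho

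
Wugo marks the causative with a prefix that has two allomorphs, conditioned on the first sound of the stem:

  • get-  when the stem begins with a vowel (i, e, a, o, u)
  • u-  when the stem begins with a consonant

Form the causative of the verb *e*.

*e* — first sound /e/ (a vowel) → get- → *gete*.

gete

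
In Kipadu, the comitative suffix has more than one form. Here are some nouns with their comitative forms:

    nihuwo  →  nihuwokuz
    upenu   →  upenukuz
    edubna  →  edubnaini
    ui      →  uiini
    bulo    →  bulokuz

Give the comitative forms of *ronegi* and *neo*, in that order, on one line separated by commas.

The alternation tracks the last vowel of the stem — -kuz when the last vowel of the stem is a rounded vowel (*nihuwo*, *upenu*, *bulo*); -ini when the last vowel of the stem is an unrounded vowel (*edubna*, *ui*).
The last vowel of *ronegi* is /i/, which is an unrounded vowel, so the suffix is -ini, giving *ronegiini*.
*neo*: last vowel = /o/, a rounded vowel → -kuz → *neokuz*.

ronegiini, neokuz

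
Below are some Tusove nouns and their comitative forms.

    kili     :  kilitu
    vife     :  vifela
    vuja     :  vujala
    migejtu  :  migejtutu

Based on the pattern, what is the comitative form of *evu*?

The alternation tracks the last vowel of the stem — -tu when the last vowel of the stem is a high vowel (*kili*, *migejtu*); -la when the last vowel of the stem is a non-high vowel (*vife*, *vuja*).
The last vowel of *evu* is /u/, which is a high vowel, so the suffix is -tu, giving *evutu*.

evutu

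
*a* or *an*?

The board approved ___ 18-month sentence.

an

The indefinite article is chosen by the initial *sound* of the following word, not its spelling.
The number *18* is spoken "eighteen", beginning with /ˌeɪˈtiːn/ — a vowel sound.
So the article is *an*: The board approved an 18-month sentence.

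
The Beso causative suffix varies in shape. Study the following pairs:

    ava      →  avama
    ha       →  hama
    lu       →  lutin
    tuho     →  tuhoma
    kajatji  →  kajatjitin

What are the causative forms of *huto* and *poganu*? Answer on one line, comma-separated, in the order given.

The suffix is conditioned by the last vowel: -tin when the last vowel of the stem is a high vowel (*lu*, *kajatji*); -ma when the last vowel of the stem is a non-high vowel (*ava*, *ha*, *tuho*).
*huto*: last vowel = /o/, a non-high vowel → -ma → *hutoma*.
The last vowel of *poganu* is /u/, which is a high vowel, so the suffix is -tin, giving *poganutin*.

hutoma, poganutin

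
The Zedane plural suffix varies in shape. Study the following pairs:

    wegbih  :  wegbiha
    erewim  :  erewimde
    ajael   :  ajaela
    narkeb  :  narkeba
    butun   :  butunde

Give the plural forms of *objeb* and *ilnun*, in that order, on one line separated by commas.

The pattern is nasality of the final consonant: -de when the stem ends in a nasal (*erewim*, *butun*); -a when the stem ends in a non-nasal consonant (*wegbih*, *ajael*, *narkeb*).
*objeb* — final consonant /b/ (non-nasal) → -a → *objeba*.
Since the final consonant of *ilnun* is /n/ (a nasal), it takes -de, giving *ilnunde*.

objeba, ilnunde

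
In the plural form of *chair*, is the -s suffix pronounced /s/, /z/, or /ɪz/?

The stem *chair* ends in a voiced non-sibilant sound.
The plural suffix surfaces as /ɪz/ after sibilants, /s/ after other voiceless consonants, and /z/ after other voiced sounds.
So the plural -s on *chair* is pronounced /z/.

/z/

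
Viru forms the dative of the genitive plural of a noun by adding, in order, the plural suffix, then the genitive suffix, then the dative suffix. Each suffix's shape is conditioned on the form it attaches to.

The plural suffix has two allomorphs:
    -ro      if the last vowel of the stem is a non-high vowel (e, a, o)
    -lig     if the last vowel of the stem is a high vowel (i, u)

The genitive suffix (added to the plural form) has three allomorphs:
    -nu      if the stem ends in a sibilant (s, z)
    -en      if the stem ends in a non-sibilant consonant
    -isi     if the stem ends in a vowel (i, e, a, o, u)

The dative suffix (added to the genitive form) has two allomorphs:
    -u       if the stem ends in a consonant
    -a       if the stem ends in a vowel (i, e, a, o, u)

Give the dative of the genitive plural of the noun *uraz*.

urazroisia

Since the last vowel of *uraz* is /a/ (a non-high vowel), it takes -ro, giving *urazro*.
The final sound of the plural form *urazro* is /o/, which is a vowel, so the genitive suffix is -isi, giving *urazroisi*.
The final sound of the genitive form *urazroisi* is /i/, which is a vowel, so the dative suffix is -a, giving *urazroisia*.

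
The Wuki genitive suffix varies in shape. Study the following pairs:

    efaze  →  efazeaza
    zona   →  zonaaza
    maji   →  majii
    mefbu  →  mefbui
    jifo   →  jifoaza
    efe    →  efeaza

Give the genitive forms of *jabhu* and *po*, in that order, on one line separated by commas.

jabhui, poaza

The alternation tracks the last vowel of the stem — -i when the last vowel of the stem is a high vowel (*maji*, *mefbu*); -aza when the last vowel of the stem is a non-high vowel (*efaze*, *zona*, *jifo*, *efe*).
The last vowel of *jabhu* is /u/, which is a high vowel, so the suffix is -i, giving *jabhui*.
Since the last vowel of *po* is /o/ (a non-high vowel), it takes -aza, giving *poaza*.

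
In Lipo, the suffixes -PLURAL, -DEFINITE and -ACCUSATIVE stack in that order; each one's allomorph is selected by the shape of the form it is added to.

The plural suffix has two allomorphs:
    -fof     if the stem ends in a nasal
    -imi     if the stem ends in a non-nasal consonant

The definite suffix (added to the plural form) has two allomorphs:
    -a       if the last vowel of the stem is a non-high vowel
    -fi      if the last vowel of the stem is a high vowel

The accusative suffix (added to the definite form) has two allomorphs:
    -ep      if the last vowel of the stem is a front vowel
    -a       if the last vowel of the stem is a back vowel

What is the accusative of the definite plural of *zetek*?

*zetek*: final consonant = /k/, non-nasal → -imi → *zetekimi*.
The last vowel of the plural form *zetekimi* is /i/, which is a high vowel, so the definite suffix is -fi, giving *zetekimifi*.
The definite form *zetekimifi* — last vowel /i/ (a front vowel) → -ep → *zetekimifiep*.

zetekimifiep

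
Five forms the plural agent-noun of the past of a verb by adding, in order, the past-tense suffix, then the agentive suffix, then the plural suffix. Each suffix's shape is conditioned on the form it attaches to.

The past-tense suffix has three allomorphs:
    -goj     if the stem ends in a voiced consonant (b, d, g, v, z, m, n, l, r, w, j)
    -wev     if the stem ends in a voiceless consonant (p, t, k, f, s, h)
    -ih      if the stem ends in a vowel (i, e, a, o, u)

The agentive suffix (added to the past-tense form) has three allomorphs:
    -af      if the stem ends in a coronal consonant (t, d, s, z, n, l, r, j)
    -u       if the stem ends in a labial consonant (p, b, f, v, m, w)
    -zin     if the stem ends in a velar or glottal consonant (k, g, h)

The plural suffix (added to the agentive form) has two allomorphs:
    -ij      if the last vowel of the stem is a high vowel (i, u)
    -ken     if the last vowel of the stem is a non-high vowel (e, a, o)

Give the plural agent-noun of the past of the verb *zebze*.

*zebze* — final sound /e/ (a vowel) → -ih → *zebzeih*.
The final consonant of the past-tense form *zebzeih* is /h/, which is velar/glottal, so the agentive suffix is -zin, giving *zebzeihzin*.
The agentive form *zebzeihzin*: last vowel = /i/, a high vowel → -ij → *zebzeihzinij*.

zebzeihzinij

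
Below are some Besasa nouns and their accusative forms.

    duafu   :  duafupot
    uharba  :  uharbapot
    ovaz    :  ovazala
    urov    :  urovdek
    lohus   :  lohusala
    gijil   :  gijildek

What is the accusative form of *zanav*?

zanavdek

The suffix is conditioned by the final sound: -ala when the stem ends in a sibilant (*ovaz*, *lohus*); -dek when the stem ends in a non-sibilant consonant (*urov*, *gijil*); -pot when the stem ends in a vowel (*duafu*, *uharba*).
Since the final sound of *zanav* is /v/ (a non-sibilant consonant), it takes -dek, giving *zanavdek*.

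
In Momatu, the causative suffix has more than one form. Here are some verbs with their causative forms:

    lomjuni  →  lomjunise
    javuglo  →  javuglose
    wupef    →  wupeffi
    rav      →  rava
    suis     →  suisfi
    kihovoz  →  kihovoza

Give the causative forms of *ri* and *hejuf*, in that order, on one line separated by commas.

rise, hejuffi

The pattern is voicing of the final sound: -fi when the stem ends in a voiceless consonant (*wupef*, *suis*); -a when the stem ends in a voiced consonant (*rav*, *kihovoz*); -se when the stem ends in a vowel (*lomjuni*, *javuglo*).
The final sound of *ri* is /i/, which is a vowel, so the suffix is -se, giving *rise*.
The final sound of *hejuf* is /f/, which is a voiceless consonant, so the suffix is -fi, giving *hejuffi*.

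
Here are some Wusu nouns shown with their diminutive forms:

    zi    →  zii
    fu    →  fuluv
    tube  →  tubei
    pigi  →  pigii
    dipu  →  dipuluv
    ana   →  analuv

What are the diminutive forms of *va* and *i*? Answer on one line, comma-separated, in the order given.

The alternation tracks the last vowel of the stem — -i when the last vowel of the stem is a front vowel (*zi*, *tube*, *pigi*); -luv when the last vowel of the stem is a back vowel (*fu*, *dipu*, *ana*).
*va*: last vowel = /a/, a back vowel → -luv → *valuv*.
Since the last vowel of *i* is /i/ (a front vowel), it takes -i, giving *ii*.

valuv, ii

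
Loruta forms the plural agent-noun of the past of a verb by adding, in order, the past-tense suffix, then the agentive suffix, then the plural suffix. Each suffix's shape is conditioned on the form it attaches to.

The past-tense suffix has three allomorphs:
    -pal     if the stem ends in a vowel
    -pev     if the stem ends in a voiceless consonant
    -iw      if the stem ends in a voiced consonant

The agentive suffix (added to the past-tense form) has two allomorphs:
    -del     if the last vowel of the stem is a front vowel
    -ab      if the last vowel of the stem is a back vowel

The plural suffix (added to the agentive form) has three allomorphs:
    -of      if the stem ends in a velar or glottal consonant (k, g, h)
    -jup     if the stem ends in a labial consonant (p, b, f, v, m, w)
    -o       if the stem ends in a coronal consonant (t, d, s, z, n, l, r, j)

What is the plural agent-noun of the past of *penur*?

penuriwdelo

Since the final sound of *penur* is /r/ (a voiced consonant), it takes -iw, giving *penuriw*.
The past-tense form *penuriw* — last vowel /i/ (a front vowel) → -del → *penuriwdel*.
The agentive form *penuriwdel*: final consonant = /l/, coronal → -o → *penuriwdelo*.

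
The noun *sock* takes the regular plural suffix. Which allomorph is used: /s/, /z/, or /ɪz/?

/s/

The stem *sock* ends in a voiceless non-sibilant consonant.
The plural suffix surfaces as /ɪz/ after sibilants, /s/ after other voiceless consonants, and /z/ after other voiced sounds.
So the plural -s on *sock* is pronounced /s/.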